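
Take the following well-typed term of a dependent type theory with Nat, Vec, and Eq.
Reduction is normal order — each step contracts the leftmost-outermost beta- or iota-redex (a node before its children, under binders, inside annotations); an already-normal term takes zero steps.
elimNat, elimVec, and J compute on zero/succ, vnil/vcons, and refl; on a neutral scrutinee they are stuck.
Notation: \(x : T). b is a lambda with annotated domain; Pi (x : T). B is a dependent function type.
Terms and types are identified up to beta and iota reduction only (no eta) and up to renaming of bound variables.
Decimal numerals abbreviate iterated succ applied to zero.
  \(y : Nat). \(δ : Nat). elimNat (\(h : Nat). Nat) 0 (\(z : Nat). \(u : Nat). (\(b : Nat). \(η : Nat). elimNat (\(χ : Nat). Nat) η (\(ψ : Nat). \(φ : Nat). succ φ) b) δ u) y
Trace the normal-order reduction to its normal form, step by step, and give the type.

normal-order reduction:
  \(y : Nat). \(δ : Nat). elimNat (\(h : Nat). Nat) 0 (\(z : Nat). \(u : Nat). (\(b : Nat). \(η : Nat). elimNat (\(χ : Nat). Nat) η (\(ψ : Nat). \(φ : Nat). succ φ) b) δ u) y
  ~> \(y : Nat). \(δ : Nat). elimNat (\(h : Nat). Nat) 0 (\(z : Nat). \(u : Nat). (\(b : Nat). elimNat (\(η : Nat). Nat) b (\(χ : Nat). \(ψ : Nat). succ ψ) δ) u) y
  ~> \(y : Nat). \(δ : Nat). elimNat (\(h : Nat). Nat) 0 (\(z : Nat). \(u : Nat). elimNat (\(b : Nat). Nat) u (\(η : Nat). \(χ : Nat). succ χ) δ) y
type:
  Pi (y : Nat). Pi (δ : Nat). Nat


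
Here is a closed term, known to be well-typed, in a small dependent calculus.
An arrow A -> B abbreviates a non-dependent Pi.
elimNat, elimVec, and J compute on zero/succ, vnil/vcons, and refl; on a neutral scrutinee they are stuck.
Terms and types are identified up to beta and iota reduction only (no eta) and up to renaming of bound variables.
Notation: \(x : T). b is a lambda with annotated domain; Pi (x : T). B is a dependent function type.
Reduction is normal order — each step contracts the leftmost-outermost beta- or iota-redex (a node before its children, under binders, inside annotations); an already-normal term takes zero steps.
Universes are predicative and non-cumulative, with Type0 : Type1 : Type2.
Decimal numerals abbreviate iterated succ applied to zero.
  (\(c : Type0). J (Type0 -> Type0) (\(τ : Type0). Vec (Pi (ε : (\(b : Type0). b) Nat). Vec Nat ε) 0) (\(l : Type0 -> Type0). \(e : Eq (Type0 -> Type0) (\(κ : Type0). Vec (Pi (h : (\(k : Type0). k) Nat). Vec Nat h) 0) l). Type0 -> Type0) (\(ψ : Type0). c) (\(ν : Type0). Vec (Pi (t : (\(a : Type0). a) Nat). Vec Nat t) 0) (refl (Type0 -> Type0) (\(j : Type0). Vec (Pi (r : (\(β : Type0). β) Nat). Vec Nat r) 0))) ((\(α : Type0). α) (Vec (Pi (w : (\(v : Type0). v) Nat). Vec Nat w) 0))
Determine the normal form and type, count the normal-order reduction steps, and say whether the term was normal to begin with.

normal form:
  \(c : Type0). Vec (Pi (τ : Nat). Vec Nat τ) 0
the term's type:
  Type0 -> Type0
normal-order step count: 4
already normal: no
first contracted redex: a beta-redex


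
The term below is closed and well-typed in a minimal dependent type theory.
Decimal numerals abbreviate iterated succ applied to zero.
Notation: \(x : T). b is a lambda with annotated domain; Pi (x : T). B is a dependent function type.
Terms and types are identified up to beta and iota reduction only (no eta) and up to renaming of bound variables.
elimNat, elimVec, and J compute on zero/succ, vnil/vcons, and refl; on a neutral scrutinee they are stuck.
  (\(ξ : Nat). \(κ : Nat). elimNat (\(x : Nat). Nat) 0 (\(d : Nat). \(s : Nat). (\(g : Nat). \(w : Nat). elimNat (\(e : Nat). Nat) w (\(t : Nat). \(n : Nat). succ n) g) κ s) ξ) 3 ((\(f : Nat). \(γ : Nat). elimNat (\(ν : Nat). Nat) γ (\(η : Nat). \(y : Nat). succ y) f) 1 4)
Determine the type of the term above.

the term's type:
  Nat


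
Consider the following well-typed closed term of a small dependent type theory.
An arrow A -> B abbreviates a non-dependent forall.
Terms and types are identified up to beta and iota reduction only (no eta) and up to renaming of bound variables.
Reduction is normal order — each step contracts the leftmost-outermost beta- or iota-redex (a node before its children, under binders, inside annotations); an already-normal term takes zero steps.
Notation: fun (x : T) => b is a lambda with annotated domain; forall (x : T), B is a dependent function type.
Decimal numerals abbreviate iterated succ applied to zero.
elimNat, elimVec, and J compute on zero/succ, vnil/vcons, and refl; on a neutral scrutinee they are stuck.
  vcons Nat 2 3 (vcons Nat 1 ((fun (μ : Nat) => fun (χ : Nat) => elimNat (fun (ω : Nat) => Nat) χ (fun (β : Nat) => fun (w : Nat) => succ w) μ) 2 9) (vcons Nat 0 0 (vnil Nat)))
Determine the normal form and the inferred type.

reduced normal form:
  vcons Nat 2 3 (vcons Nat 1 11 (vcons Nat 0 0 (vnil Nat)))
the term's type:
  Vec Nat 3


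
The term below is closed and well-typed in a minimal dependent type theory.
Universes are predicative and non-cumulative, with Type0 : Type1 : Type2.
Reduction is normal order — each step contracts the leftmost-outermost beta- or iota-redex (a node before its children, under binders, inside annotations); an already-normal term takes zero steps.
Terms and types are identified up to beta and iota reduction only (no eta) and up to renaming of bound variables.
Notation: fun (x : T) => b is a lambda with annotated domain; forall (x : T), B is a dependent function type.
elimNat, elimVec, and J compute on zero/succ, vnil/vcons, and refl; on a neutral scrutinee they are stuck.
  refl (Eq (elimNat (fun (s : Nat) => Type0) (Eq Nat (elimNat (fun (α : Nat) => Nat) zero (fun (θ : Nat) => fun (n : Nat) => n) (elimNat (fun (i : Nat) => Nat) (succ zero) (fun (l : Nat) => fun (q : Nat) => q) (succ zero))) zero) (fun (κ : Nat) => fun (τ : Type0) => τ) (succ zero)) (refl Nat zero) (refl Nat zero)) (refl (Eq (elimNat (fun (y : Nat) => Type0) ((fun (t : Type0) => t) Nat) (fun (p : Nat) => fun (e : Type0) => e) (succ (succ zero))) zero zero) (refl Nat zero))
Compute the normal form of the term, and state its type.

reduced normal form:
  refl (Eq (Eq Nat zero zero) (refl Nat zero) (refl Nat zero)) (refl (Eq Nat zero zero) (refl Nat zero))
the term's type:
  Eq (Eq (Eq Nat zero zero) (refl Nat zero) (refl Nat zero)) (refl (Eq Nat zero zero) (refl Nat zero)) (refl (Eq Nat zero zero) (refl Nat zero))


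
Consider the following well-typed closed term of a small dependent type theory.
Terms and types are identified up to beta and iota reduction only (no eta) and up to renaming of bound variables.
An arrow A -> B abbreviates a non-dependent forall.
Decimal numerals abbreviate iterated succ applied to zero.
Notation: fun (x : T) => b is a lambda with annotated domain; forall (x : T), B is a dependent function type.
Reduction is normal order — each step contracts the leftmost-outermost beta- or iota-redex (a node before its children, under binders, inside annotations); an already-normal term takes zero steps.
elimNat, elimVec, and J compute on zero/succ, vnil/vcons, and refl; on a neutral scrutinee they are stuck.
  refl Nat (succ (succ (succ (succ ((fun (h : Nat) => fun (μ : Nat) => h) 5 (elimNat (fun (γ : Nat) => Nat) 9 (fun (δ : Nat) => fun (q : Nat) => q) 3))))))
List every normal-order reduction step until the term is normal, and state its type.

reduction (normal order):
  refl Nat (succ (succ (succ (succ ((fun (h : Nat) => fun (μ : Nat) => h) 5 (elimNat (fun (γ : Nat) => Nat) 9 (fun (δ : Nat) => fun (q : Nat) => q) 3))))))
  ~> refl Nat (succ (succ (succ (succ ((fun (h : Nat) => 5) (elimNat (fun (μ : Nat) => Nat) 9 (fun (γ : Nat) => fun (δ : Nat) => δ) 3))))))
  ~> refl Nat 9
the term's type:
  Eq Nat 9 9


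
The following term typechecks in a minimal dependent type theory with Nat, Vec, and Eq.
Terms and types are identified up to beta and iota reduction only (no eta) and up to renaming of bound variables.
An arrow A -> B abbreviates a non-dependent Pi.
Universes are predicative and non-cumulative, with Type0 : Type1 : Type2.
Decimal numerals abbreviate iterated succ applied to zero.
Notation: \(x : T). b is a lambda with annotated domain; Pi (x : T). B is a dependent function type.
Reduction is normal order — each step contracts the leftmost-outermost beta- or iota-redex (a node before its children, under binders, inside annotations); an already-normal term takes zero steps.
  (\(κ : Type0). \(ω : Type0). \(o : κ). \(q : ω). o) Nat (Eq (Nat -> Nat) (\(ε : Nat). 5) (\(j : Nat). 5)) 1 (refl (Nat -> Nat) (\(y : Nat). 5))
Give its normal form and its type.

reduced normal form:
  1
inferred type:
  Nat


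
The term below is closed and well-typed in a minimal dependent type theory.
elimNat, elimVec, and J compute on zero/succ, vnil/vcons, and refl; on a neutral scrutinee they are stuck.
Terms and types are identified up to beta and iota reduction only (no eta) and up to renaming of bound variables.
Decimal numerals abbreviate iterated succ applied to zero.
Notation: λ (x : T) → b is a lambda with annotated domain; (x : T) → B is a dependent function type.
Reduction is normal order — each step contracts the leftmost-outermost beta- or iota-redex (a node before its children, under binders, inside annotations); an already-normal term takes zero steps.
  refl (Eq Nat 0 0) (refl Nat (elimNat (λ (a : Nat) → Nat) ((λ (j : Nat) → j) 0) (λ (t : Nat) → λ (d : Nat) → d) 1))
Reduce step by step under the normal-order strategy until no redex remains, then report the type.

reduction (normal order):
  refl (Eq Nat 0 0) (refl Nat (elimNat (λ (a : Nat) → Nat) ((λ (j : Nat) → j) 0) (λ (t : Nat) → λ (d : Nat) → d) 1))
  ~> refl (Eq Nat 0 0) (refl Nat ((λ (a : Nat) → λ (j : Nat) → j) 0 (elimNat (λ (t : Nat) → Nat) ((λ (d : Nat) → d) 0) (λ (γ : Nat) → λ (ε : Nat) → ε) 0)))
  ~> refl (Eq Nat 0 0) (refl Nat ((λ (a : Nat) → a) (elimNat (λ (j : Nat) → Nat) ((λ (t : Nat) → t) 0) (λ (d : Nat) → λ (γ : Nat) → γ) 0)))
  ~> refl (Eq Nat 0 0) (refl Nat (elimNat (λ (a : Nat) → Nat) ((λ (j : Nat) → j) 0) (λ (t : Nat) → λ (d : Nat) → d) 0))
  ~> refl (Eq Nat 0 0) (refl Nat ((λ (a : Nat) → a) 0))
  ~> refl (Eq Nat 0 0) (refl Nat 0)
type:
  Eq (Eq Nat 0 0) (refl Nat 0) (refl Nat 0)


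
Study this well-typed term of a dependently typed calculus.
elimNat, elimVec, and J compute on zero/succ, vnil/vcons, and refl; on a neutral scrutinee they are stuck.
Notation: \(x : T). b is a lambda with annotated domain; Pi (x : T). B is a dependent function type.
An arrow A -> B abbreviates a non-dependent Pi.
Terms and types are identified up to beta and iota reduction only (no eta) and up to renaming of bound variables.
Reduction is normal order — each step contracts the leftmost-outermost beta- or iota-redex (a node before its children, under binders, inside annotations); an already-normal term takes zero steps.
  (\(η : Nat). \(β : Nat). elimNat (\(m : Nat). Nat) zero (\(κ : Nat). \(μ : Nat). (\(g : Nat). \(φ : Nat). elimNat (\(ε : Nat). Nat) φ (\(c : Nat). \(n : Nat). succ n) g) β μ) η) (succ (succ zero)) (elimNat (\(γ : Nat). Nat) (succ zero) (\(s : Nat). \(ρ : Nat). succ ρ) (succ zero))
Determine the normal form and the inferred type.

reduced normal form:
  succ (succ (succ (succ zero)))
inferred type:
  Nat
observation: reduction starts at a beta-redex, and 35 normal-order steps reach the normal form.


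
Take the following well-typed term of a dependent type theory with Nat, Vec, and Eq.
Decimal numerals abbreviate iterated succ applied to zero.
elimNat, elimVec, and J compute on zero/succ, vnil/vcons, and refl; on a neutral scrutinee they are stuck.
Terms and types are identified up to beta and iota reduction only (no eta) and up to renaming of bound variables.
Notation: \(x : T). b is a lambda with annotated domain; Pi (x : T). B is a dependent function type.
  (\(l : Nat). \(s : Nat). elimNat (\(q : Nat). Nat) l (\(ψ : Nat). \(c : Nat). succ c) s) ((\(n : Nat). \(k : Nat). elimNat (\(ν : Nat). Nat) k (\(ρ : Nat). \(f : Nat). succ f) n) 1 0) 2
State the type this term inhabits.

the term's type:
  Nat


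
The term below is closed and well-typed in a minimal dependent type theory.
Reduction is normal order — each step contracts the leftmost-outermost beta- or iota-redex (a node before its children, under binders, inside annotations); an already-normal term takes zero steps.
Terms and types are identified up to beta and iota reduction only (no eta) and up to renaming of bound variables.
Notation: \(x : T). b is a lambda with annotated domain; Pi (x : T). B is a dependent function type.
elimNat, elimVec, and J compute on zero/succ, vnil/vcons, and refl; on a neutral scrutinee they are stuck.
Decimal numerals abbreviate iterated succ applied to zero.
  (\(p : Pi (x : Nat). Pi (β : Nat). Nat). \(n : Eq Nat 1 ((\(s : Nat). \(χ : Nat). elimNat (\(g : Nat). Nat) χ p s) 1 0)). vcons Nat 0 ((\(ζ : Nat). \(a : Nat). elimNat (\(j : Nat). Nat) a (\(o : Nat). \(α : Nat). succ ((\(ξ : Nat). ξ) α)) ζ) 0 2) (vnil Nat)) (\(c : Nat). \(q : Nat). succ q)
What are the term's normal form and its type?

reduced normal form:
  \(p : Eq Nat 1 1). vcons Nat 0 2 (vnil Nat)
type:
  Pi (p : Eq Nat 1 1). Vec Nat 1


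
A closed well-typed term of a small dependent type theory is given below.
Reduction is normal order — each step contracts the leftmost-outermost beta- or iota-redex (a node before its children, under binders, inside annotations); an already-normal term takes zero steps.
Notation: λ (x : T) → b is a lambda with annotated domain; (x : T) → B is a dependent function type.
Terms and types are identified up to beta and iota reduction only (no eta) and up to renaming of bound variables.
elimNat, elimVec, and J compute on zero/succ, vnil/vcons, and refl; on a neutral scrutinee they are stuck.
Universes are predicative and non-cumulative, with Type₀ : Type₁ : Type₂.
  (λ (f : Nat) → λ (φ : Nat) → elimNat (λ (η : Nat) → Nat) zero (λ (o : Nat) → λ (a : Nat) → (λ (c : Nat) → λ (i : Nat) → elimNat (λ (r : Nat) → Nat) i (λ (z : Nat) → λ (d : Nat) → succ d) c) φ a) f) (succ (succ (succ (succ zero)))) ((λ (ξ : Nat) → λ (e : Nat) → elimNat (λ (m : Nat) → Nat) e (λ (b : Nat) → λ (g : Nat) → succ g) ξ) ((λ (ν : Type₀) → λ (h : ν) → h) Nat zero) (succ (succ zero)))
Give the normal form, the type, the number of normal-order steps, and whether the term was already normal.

reduced normal form:
  succ (succ (succ (succ (succ (succ (succ (succ zero)))))))
type:
  Nat
normal-order step count: 71
term was already normal: no
first redex: a beta-redex


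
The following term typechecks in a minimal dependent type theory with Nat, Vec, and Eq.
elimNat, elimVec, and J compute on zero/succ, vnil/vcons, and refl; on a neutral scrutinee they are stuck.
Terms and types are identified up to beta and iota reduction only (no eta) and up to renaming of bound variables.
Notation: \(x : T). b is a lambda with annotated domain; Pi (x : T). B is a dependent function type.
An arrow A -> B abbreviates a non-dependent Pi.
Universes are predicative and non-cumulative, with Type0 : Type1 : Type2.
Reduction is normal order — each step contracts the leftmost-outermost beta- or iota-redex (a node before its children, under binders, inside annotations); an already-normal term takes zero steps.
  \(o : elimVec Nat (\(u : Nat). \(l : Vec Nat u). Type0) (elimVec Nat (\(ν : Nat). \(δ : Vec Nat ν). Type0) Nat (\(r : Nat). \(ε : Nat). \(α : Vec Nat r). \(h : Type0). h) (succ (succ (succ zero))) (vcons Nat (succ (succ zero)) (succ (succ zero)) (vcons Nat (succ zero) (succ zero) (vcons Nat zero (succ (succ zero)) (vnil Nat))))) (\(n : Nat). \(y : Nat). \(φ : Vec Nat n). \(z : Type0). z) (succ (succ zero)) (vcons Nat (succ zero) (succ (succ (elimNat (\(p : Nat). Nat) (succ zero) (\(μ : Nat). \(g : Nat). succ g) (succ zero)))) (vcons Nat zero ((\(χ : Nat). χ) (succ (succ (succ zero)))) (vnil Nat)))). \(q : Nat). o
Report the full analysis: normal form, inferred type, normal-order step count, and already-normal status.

resulting normal form:
  \(o : Nat). \(u : Nat). o
type:
  Nat -> Nat -> Nat
reduction steps (normal order): 27
already normal: no
first redex: an elimVec iota-redex


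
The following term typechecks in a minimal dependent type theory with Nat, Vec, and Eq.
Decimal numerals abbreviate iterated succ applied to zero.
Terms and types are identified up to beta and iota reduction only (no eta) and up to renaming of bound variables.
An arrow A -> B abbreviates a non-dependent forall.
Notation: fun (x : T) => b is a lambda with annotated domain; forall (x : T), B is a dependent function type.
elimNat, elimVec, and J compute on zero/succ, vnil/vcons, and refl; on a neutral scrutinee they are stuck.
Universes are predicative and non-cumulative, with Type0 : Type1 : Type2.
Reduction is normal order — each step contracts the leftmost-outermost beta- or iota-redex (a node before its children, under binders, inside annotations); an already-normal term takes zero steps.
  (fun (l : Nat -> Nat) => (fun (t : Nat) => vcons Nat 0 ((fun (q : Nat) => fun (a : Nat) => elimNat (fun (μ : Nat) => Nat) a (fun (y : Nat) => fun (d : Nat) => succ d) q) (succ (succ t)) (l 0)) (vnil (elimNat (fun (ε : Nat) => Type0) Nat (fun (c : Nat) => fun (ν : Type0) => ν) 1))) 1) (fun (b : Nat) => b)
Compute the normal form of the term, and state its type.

normal form:
  vcons Nat 0 3 (vnil Nat)
inferred type:
  Vec Nat 1


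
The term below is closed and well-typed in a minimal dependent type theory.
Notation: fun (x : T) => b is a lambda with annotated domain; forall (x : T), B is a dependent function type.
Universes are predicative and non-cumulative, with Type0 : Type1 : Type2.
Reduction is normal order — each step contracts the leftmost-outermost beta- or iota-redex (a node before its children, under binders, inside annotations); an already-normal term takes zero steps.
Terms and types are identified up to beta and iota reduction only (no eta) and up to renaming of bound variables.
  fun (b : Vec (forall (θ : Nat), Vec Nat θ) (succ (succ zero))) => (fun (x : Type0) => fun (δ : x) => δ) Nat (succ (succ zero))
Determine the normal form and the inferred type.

reduced normal form:
  fun (b : Vec (forall (θ : Nat), Vec Nat θ) (succ (succ zero))) => succ (succ zero)
the term's type:
  forall (b : Vec (forall (θ : Nat), Vec Nat θ) (succ (succ zero))), Nat


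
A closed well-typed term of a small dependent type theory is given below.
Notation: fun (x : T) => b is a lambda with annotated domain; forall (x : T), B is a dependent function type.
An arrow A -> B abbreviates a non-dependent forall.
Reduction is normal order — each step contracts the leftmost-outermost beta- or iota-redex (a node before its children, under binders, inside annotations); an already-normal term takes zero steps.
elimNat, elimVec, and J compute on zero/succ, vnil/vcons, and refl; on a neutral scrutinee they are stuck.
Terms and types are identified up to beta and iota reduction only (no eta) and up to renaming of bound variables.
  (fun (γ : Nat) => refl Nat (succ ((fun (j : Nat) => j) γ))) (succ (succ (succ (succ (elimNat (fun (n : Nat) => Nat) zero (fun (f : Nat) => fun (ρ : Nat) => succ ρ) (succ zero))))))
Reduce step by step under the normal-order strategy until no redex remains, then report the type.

reduction (normal order):
  (fun (γ : Nat) => refl Nat (succ ((fun (j : Nat) => j) γ))) (succ (succ (succ (succ (elimNat (fun (n : Nat) => Nat) zero (fun (f : Nat) => fun (ρ : Nat) => succ ρ) (succ zero))))))
  ~> refl Nat (succ ((fun (γ : Nat) => γ) (succ (succ (succ (succ (elimNat (fun (j : Nat) => Nat) zero (fun (n : Nat) => fun (f : Nat) => succ f) (succ zero))))))))
  ~> refl Nat (succ (succ (succ (succ (succ (elimNat (fun (γ : Nat) => Nat) zero (fun (j : Nat) => fun (n : Nat) => succ n) (succ zero)))))))
  ~> refl Nat (succ (succ (succ (succ (succ ((fun (γ : Nat) => fun (j : Nat) => succ j) zero (elimNat (fun (n : Nat) => Nat) zero (fun (f : Nat) => fun (ρ : Nat) => succ ρ) zero)))))))
  ~> refl Nat (succ (succ (succ (succ (succ ((fun (γ : Nat) => succ γ) (elimNat (fun (j : Nat) => Nat) zero (fun (n : Nat) => fun (f : Nat) => succ f) zero)))))))
  ~> refl Nat (succ (succ (succ (succ (succ (succ (elimNat (fun (γ : Nat) => Nat) zero (fun (j : Nat) => fun (n : Nat) => succ n) zero)))))))
  ~> refl Nat (succ (succ (succ (succ (succ (succ zero))))))
type:
  Eq Nat (succ (succ (succ (succ (succ (succ zero)))))) (succ (succ (succ (succ (succ (succ zero))))))


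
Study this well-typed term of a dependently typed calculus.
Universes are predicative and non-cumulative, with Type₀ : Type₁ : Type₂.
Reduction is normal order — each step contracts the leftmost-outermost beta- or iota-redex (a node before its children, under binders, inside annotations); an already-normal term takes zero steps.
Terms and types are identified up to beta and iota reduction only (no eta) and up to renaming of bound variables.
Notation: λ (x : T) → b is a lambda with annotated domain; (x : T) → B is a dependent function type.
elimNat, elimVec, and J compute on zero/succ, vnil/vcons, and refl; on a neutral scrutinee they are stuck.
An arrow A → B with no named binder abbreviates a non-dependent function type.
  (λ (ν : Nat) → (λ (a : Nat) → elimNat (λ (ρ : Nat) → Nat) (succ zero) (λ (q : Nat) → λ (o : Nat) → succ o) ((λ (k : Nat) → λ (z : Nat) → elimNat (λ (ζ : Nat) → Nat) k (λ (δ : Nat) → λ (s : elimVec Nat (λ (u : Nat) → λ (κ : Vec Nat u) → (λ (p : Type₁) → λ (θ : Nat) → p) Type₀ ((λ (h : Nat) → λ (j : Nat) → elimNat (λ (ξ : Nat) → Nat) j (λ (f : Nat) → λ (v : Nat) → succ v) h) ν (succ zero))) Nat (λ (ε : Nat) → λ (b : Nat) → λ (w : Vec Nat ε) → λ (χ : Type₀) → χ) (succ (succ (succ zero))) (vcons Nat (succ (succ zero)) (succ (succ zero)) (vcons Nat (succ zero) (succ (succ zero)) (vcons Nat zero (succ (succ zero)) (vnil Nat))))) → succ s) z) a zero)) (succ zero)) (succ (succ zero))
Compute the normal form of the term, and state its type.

reduced normal form:
  succ (succ zero)
inferred type:
  Nat
observation: the first redex contracted is a beta-redex; the normal form is reached in 9 normal-order steps.


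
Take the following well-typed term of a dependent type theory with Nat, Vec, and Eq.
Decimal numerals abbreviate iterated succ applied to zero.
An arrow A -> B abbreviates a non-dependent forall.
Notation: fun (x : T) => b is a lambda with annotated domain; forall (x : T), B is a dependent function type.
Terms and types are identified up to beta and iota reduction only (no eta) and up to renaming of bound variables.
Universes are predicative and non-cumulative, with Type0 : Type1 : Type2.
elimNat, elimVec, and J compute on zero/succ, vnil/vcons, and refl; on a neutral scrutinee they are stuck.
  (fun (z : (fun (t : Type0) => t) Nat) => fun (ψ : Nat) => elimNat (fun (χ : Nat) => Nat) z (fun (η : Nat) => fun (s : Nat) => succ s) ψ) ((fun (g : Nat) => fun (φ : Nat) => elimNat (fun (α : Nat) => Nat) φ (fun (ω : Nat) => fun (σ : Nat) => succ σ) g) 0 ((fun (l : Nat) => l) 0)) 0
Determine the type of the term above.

inferred type:
  Nat


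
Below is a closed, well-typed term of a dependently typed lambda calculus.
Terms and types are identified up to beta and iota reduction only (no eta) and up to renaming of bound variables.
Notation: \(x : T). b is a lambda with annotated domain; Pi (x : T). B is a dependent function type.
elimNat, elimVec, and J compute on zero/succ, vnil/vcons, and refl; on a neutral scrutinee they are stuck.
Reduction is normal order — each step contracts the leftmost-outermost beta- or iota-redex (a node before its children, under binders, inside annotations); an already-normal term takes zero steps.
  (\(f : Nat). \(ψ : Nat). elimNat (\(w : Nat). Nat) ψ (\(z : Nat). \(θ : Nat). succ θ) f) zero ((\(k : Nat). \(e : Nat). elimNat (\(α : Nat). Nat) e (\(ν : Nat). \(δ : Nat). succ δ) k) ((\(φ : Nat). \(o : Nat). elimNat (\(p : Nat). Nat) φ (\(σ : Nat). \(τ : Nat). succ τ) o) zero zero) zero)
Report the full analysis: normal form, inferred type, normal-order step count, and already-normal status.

resulting normal form:
  zero
inferred type:
  Nat
reduction steps (normal order): 9
term was already normal: no
first contracted redex: a beta-redex


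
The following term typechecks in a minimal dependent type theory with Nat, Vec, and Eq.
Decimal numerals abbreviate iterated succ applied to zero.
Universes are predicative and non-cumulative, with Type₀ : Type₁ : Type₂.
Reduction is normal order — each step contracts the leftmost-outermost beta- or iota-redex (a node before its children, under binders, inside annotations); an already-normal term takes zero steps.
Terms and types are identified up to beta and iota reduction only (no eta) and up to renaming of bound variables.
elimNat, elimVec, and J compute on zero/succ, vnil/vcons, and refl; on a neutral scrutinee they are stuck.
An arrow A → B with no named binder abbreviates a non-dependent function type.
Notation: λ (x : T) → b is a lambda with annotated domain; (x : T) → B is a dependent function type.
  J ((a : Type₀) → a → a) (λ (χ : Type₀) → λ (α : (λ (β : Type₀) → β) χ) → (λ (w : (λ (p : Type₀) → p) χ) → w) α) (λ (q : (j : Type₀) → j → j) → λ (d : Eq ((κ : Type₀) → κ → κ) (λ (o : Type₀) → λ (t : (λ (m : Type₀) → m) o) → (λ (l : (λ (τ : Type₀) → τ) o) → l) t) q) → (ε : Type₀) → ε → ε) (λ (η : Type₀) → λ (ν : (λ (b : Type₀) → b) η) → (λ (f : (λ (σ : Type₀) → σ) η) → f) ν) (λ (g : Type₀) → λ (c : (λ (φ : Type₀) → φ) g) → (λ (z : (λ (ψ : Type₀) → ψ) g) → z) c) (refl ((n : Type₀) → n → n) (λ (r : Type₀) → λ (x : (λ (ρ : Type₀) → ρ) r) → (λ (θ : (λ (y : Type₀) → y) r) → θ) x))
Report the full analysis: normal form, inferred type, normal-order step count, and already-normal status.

resulting normal form:
  λ (a : Type₀) → λ (χ : a) → χ
inferred type:
  (a : Type₀) → a → a
normal-order step count: 3
already normal: no
first contracted redex: a J iota-redex


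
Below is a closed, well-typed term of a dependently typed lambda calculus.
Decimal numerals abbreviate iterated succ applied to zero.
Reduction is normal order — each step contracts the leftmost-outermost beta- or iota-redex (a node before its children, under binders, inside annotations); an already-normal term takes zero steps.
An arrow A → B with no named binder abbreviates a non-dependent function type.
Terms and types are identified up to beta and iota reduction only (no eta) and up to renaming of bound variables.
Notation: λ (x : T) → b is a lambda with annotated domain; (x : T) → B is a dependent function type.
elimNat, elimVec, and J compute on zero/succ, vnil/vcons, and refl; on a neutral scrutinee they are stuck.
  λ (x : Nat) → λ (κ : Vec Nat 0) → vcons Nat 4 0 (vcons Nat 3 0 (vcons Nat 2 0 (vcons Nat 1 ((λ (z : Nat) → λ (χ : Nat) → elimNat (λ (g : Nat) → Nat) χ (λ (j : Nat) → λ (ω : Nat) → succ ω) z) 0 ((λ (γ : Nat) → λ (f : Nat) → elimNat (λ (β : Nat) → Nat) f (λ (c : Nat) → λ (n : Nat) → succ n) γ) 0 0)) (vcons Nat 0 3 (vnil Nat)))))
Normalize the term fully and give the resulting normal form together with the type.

normal form:
  λ (x : Nat) → λ (κ : Vec Nat 0) → vcons Nat 4 0 (vcons Nat 3 0 (vcons Nat 2 0 (vcons Nat 1 0 (vcons Nat 0 3 (vnil Nat)))))
inferred type:
  Nat → Vec Nat 0 → Vec Nat 5


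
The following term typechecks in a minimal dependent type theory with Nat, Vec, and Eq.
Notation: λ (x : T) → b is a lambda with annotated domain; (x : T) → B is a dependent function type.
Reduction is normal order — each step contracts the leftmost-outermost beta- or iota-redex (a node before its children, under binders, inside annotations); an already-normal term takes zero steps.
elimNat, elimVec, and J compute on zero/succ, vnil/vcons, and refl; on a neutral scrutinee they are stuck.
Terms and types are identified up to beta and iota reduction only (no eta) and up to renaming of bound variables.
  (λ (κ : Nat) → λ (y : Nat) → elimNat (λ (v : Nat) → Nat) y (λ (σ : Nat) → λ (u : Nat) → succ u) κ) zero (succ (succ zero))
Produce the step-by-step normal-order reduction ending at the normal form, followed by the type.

normal-order reduction:
  (λ (κ : Nat) → λ (y : Nat) → elimNat (λ (v : Nat) → Nat) y (λ (σ : Nat) → λ (u : Nat) → succ u) κ) zero (succ (succ zero))
  ~> (λ (κ : Nat) → elimNat (λ (y : Nat) → Nat) κ (λ (v : Nat) → λ (σ : Nat) → succ σ) zero) (succ (succ zero))
  ~> elimNat (λ (κ : Nat) → Nat) (succ (succ zero)) (λ (y : Nat) → λ (v : Nat) → succ v) zero
  ~> succ (succ zero)
the term's type:
  Nat


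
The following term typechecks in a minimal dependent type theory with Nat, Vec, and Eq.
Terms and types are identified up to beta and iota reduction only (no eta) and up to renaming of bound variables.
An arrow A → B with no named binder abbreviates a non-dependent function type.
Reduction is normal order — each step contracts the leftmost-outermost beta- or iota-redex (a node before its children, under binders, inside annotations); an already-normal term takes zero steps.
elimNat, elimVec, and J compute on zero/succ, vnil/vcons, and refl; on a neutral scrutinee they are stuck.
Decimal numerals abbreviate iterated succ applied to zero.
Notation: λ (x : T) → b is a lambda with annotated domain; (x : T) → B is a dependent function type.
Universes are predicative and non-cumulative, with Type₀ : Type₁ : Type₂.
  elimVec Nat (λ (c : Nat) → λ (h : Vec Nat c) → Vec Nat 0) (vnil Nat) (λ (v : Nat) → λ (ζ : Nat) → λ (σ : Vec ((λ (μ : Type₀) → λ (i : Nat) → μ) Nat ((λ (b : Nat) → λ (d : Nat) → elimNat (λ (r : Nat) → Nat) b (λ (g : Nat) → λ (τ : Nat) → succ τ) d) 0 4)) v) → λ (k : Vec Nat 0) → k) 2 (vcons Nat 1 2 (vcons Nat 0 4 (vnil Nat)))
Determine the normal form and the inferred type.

resulting normal form:
  vnil Nat
inferred type:
  Vec Nat 0
observation: normalization takes exactly 11 steps under the normal-order strategy.


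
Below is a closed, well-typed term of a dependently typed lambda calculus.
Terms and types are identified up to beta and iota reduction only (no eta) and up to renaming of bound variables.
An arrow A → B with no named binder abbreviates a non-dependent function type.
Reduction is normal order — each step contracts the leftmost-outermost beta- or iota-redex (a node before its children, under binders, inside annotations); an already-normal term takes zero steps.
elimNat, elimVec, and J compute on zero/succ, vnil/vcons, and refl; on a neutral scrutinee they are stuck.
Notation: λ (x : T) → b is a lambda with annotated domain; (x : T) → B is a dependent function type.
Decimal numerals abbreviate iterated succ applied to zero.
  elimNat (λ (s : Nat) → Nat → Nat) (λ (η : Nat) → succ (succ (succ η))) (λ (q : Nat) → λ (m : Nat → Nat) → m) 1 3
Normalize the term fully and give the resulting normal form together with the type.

normal form:
  6
inferred type:
  Nat
observation: contracting an elimNat iota-redex first, the term normalizes in 5 steps.


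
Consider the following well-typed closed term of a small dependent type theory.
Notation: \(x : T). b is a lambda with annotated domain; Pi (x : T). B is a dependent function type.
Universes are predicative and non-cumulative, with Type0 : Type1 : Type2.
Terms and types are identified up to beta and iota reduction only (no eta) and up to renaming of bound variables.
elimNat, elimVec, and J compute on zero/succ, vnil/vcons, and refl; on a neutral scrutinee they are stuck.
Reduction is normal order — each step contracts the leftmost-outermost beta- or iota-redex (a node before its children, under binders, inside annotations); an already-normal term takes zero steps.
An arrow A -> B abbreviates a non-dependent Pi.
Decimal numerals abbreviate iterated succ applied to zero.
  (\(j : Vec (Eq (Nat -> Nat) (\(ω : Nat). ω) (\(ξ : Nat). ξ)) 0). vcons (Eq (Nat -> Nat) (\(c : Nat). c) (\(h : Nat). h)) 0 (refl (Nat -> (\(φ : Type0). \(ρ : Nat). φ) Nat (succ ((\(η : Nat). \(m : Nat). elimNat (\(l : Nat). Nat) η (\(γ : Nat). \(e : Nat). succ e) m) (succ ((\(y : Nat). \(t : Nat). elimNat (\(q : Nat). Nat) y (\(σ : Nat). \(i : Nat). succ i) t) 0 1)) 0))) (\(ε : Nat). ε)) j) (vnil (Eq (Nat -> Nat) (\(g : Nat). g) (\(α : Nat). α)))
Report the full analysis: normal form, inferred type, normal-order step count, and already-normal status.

resulting normal form:
  vcons (Eq (Nat -> Nat) (\(j : Nat). j) (\(ω : Nat). ω)) 0 (refl (Nat -> Nat) (\(ξ : Nat). ξ)) (vnil (Eq (Nat -> Nat) (\(c : Nat). c) (\(h : Nat). h)))
inferred type:
  Vec (Eq (Nat -> Nat) (\(j : Nat). j) (\(ω : Nat). ω)) 1
steps to reach normal form (normal order): 3
already normal: no
first contracted redex: a beta-redex


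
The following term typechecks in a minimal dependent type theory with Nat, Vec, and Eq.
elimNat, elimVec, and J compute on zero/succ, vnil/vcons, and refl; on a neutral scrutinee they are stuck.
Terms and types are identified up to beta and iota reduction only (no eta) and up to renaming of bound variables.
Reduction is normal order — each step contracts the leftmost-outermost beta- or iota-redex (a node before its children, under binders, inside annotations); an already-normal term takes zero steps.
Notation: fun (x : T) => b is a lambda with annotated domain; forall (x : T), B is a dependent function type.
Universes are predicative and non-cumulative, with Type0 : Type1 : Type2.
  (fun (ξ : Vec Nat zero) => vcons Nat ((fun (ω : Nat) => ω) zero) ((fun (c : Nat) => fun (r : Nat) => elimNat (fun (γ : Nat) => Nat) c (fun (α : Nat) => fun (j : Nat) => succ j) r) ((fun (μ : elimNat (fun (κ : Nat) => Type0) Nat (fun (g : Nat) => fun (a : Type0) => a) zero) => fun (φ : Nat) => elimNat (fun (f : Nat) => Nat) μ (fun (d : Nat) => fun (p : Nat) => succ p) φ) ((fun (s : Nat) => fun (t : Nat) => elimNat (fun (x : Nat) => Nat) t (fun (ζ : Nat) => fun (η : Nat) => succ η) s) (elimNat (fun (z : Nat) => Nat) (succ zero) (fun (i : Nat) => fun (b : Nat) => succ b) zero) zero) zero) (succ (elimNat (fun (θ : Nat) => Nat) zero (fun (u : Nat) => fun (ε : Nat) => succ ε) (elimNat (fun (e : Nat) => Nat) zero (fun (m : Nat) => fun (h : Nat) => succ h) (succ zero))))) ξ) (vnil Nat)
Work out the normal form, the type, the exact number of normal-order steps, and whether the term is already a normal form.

reduced normal form:
  vcons Nat zero (succ (succ (succ zero))) (vnil Nat)
the term's type:
  Vec Nat (succ zero)
normal-order step count: 29
already normal: no
first contracted redex: a beta-redex


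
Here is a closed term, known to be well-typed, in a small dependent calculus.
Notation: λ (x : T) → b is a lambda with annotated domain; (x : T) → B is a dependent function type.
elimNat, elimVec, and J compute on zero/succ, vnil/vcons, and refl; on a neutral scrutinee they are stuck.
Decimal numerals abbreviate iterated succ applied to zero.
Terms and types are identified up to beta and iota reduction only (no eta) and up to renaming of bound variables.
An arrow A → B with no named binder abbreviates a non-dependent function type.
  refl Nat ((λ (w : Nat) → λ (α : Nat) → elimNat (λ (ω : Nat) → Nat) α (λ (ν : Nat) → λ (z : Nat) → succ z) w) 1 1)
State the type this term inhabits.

inferred type:
  Eq Nat 2 2


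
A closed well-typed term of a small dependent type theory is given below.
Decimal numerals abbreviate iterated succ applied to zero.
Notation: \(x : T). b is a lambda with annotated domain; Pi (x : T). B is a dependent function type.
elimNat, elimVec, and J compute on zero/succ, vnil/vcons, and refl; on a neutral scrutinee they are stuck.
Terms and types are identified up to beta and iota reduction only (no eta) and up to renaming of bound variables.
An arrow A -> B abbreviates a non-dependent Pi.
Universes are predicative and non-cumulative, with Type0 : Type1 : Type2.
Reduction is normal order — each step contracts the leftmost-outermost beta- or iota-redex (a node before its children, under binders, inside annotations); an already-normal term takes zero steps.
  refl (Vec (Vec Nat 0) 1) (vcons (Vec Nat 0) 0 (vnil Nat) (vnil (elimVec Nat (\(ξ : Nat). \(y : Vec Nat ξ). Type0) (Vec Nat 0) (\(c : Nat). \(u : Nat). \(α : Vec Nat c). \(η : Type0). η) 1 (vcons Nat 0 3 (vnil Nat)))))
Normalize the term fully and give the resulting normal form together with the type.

normal form:
  refl (Vec (Vec Nat 0) 1) (vcons (Vec Nat 0) 0 (vnil Nat) (vnil (Vec Nat 0)))
type:
  Eq (Vec (Vec Nat 0) 1) (vcons (Vec Nat 0) 0 (vnil Nat) (vnil (Vec Nat 0))) (vcons (Vec Nat 0) 0 (vnil Nat) (vnil (Vec Nat 0)))


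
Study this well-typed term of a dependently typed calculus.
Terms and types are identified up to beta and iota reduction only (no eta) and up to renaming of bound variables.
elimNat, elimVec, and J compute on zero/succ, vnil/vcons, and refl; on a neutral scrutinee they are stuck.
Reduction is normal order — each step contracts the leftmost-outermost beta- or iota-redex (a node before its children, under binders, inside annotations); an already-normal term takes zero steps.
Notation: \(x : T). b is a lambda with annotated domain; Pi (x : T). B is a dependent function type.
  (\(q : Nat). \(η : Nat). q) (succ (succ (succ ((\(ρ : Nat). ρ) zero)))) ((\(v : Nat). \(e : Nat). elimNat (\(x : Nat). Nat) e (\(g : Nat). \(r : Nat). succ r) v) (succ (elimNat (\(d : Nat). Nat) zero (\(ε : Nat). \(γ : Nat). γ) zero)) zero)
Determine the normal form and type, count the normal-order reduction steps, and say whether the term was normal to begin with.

reduced normal form:
  succ (succ (succ zero))
type:
  Nat
normal-order step count: 3
started in normal form: no
first contracted redex: a beta-redex


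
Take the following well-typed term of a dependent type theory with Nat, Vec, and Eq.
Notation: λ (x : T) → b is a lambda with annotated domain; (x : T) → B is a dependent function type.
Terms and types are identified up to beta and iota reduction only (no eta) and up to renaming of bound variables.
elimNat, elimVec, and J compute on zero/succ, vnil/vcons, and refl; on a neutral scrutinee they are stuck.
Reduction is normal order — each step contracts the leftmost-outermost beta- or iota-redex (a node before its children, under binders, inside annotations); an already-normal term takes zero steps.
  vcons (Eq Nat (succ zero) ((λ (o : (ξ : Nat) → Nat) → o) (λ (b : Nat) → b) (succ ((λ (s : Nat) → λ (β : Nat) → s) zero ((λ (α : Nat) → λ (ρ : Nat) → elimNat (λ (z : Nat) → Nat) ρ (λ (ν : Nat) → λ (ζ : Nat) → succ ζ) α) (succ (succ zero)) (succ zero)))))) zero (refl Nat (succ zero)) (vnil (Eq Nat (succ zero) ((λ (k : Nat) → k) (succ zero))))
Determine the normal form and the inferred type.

resulting normal form:
  vcons (Eq Nat (succ zero) (succ zero)) zero (refl Nat (succ zero)) (vnil (Eq Nat (succ zero) (succ zero)))
type:
  Vec (Eq Nat (succ zero) (succ zero)) (succ zero)
observation: normalization takes exactly 5 steps under the normal-order strategy.


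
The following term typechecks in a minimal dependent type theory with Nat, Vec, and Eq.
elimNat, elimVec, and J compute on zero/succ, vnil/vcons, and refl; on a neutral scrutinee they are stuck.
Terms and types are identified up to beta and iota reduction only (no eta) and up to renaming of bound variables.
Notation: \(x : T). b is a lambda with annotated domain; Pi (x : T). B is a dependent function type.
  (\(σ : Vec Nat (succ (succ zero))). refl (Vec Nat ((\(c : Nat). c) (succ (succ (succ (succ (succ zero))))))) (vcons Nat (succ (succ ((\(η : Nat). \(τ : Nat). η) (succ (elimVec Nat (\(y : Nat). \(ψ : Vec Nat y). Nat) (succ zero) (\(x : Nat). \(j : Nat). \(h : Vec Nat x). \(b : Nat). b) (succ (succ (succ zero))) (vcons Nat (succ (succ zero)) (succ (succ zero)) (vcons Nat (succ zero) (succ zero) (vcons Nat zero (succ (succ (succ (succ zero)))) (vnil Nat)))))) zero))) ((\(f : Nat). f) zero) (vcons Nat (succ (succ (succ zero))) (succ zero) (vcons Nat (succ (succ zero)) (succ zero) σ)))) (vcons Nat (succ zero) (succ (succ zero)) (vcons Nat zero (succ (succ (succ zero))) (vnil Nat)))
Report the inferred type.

the term's type:
  Eq (Vec Nat (succ (succ (succ (succ (succ zero)))))) (vcons Nat (succ (succ (succ (succ zero)))) zero (vcons Nat (succ (succ (succ zero))) (succ zero) (vcons Nat (succ (succ zero)) (succ zero) (vcons Nat (succ zero) (succ (succ zero)) (vcons Nat zero (succ (succ (succ zero))) (vnil Nat)))))) (vcons Nat (succ (succ (succ (succ zero)))) zero (vcons Nat (succ (succ (succ zero))) (succ zero) (vcons Nat (succ (succ zero)) (succ zero) (vcons Nat (succ zero) (succ (succ zero)) (vcons Nat zero (succ (succ (succ zero))) (vnil Nat))))))
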